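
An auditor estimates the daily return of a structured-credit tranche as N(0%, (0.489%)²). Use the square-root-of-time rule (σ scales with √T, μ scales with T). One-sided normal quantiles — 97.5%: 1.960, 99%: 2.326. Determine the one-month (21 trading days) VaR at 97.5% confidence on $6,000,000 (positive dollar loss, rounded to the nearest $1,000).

$264,000

σ_{21d} = 0.489% × √21 = 2.241%.
VaR = 1.960 × 2.241% = 4.392%.
On $6,000,000: 0.04392 × $6,000,000 = $263,520.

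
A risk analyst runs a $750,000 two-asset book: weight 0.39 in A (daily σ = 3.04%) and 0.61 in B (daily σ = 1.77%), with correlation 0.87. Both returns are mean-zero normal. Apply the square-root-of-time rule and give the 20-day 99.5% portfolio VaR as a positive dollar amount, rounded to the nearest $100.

σ_p = √(0.39²·3.04² + 0.61²·1.77² + 2·0.87·0.39·0.61·3.04·1.77) = 2.191%.
σ_{20d} = 2.191% × √20 = 9.798%.
z(99.5%) = 2.576.
VaR = 2.576 × 9.798% = 25.240%; on $750,000 that is $189,300.

$189,300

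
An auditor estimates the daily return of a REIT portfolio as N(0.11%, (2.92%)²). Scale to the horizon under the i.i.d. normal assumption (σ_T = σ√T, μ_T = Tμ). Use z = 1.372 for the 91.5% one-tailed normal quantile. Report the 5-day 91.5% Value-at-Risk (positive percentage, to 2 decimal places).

σ_{5d} = 2.92% × √5 = 6.529%; μ_{5d} = 5 × 0.11% = 0.550%.
VaR = −(0.550%) + 1.372 × 6.529% = 8.408%.

8.41%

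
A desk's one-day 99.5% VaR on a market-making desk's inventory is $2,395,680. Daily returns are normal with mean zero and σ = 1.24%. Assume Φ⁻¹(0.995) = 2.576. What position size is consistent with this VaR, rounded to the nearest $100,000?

$75,000,000

VaR as a fraction of value: z·σ = 2.576 × 1.24% = 3.19424%.
Position = $2,395,680 / 0.0319424 = $75,000,000.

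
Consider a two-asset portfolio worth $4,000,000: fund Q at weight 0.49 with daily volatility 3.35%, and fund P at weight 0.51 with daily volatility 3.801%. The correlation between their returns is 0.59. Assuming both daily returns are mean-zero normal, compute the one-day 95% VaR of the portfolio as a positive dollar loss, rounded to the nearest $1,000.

$210,000

σ_p² = 0.49²·3.35² + 0.51²·3.801² + 2·0.59·0.49·0.51·3.35·3.801 = 10.2072 (%²).
σ_p = √10.2072 = 3.195%.
At 95%, z = 1.645.
VaR = 1.645 × 3.195% = 5.256%; on $4,000,000 that is $210,240.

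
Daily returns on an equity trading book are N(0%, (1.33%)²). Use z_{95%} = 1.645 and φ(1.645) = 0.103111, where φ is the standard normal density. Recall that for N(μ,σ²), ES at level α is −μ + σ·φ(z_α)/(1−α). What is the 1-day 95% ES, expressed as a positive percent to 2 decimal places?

2.74%

Tail multiplier: φ(z)/(1−α) = 0.103111 / 0.05 = 2.062.
ES = 1.33% × 2.062 = 2.742%.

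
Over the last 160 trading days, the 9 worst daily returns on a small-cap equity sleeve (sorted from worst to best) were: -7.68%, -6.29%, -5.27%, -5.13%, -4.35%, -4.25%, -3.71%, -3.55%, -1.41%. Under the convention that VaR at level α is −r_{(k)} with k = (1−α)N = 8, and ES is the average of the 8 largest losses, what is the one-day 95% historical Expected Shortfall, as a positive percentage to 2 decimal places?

The 8 worst returns sum to -40.23%.
ES = −(-40.23%) / 8 = 5.02875% ≈ 5.03%.

5.03%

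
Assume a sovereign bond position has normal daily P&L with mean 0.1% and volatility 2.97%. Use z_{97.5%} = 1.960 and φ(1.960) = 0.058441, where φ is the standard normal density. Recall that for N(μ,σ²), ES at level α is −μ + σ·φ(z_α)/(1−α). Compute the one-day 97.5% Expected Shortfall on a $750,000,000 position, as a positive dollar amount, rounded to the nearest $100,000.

Tail multiplier: φ(z)/(1−α) = 0.058441 / 0.025 = 2.338.
ES = −(0.1%) + 2.97% × 2.338 = 6.844%.
On $750,000,000: 0.06844 × $750,000,000 = $51,330,000.

$51,300,000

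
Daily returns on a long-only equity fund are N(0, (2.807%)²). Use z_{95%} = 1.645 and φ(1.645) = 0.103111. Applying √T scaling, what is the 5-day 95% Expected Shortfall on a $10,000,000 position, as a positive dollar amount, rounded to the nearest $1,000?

σ_{5d} = 2.807% × √5 = 6.277%.
ES multiplier = φ(z)/(1−α) = 0.103111/0.05 = 2.062.
ES = 6.277% × 2.062 = 12.943%; on $10,000,000: $1,294,300.

$1,294,000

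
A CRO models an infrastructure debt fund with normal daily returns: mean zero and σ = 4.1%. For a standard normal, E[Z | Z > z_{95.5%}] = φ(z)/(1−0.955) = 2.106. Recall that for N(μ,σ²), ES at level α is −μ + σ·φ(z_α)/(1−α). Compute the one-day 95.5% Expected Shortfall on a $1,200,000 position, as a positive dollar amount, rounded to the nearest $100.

$103,600

ES = 4.1% × 2.106 = 8.635%.
On $1,200,000: 0.08635 × $1,200,000 = $103,620.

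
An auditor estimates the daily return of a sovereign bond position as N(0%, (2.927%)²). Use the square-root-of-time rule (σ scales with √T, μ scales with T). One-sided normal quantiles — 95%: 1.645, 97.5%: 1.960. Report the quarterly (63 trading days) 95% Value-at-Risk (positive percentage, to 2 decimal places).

σ_{63d} = 2.927% × √63 = 23.232%.
VaR = 1.645 × 23.232% = 38.217%.

38.22%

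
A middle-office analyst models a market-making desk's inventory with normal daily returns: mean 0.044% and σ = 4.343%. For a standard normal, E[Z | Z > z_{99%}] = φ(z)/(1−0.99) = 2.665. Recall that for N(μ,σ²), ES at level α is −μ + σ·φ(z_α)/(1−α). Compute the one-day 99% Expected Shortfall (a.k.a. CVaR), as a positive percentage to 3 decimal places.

ES = −(0.044%) + 4.343% × 2.665 = 11.530%.

11.530%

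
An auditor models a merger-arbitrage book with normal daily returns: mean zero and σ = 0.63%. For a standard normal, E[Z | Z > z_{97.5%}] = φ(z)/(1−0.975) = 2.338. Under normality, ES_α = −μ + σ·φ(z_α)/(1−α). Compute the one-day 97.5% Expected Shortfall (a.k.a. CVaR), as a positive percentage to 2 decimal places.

1.47%

ES = 0.63% × 2.338 = 1.473%.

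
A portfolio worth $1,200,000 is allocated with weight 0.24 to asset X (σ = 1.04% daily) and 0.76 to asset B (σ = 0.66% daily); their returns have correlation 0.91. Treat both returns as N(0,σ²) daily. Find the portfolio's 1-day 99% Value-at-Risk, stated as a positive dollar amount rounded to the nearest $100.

$20,500

σ_p² = 0.24²·1.04² + 0.76²·0.66² + 2·0.91·0.24·0.76·1.04·0.66 = 0.5418 (%²).
σ_p = √0.5418 = 0.736%.
At 99%, z = 2.326.
VaR = 2.326 × 0.736% = 1.712%; on $1,200,000 that is $20,544.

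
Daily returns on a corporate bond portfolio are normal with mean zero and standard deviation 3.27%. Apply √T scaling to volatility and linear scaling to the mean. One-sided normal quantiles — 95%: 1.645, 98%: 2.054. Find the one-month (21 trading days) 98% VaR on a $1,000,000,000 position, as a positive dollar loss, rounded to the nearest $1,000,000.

$308,000,000

σ_{21d} = 3.27% × √21 = 14.985%.
VaR = 2.054 × 14.985% = 30.779%.
On $1,000,000,000: 0.30779 × $1,000,000,000 = $307,790,000.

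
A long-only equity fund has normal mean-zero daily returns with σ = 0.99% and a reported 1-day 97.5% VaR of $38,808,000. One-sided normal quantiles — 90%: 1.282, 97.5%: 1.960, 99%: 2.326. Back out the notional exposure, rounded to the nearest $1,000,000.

VaR as a fraction of value: z·σ = 1.960 × 0.99% = 1.9404%.
Position = $38,808,000 / 0.019404 = $2,000,000,000.

$2,000,000,000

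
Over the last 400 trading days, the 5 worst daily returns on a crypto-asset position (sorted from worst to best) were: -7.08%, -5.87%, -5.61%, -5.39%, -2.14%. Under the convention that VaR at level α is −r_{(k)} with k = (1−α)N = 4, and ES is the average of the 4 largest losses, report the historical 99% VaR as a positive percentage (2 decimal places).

k = 4; the 4th lowest return is -5.39%, so VaR = 5.39%.

5.39%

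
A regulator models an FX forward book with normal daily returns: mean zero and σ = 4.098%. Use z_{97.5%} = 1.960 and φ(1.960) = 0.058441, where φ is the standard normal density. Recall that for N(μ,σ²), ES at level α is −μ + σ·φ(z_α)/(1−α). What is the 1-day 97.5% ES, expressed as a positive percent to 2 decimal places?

9.58%

Tail multiplier: φ(z)/(1−α) = 0.058441 / 0.025 = 2.338.
ES = 4.098% × 2.338 = 9.581%.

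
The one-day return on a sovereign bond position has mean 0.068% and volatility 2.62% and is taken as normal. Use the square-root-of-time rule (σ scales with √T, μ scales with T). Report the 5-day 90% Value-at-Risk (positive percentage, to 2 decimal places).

7.17%

At 90%, z = 1.282.
σ_{5d} = 2.62% × √5 = 5.858%; μ_{5d} = 5 × 0.068% = 0.340%.
VaR = −(0.340%) + 1.282 × 5.858% = 7.170%.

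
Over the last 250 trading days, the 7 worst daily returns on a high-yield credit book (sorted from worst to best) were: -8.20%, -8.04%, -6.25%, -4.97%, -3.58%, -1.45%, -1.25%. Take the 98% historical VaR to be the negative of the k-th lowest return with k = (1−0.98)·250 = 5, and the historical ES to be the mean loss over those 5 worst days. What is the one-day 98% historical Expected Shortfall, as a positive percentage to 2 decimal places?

The 5 worst returns sum to -31.04%.
ES = −(-31.04%) / 5 = 6.208% ≈ 6.21%.

6.21%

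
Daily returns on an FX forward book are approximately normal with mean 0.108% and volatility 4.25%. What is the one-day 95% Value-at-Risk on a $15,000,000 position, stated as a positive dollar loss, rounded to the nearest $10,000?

$1,030,000

At 95% one-sided, z = 1.645.
VaR = −μ + z·σ = −(0.108%) + 1.645 × 4.25% = 6.883%.
On $15,000,000: 0.06883 × $15,000,000 = $1,032,450.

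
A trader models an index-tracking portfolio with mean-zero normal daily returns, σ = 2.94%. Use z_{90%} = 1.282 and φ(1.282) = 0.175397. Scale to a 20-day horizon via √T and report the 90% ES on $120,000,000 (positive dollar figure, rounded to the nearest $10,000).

σ_{20d} = 2.94% × √20 = 13.148%.
ES multiplier = φ(z)/(1−α) = 0.175397/0.1 = 1.754.
ES = 13.148% × 1.754 = 23.062%; on $120,000,000: $27,674,400.

$27,670,000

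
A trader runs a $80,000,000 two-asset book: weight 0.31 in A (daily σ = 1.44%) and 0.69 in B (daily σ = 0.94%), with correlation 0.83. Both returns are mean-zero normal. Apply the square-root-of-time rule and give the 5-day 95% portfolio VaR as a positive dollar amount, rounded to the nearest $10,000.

σ_p = √(0.31²·1.44² + 0.69²·0.94² + 2·0.83·0.31·0.69·1.44·0.94) = 1.049%.
σ_{5d} = 1.049% × √5 = 2.346%.
z(95%) = 1.645.
VaR = 1.645 × 2.346% = 3.859%; on $80,000,000 that is $3,087,200.

$3,090,000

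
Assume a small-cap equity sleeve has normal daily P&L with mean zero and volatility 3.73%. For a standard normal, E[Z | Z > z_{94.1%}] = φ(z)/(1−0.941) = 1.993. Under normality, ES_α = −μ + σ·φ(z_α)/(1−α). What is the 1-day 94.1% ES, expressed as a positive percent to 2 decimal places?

7.43%

ES = 3.73% × 1.993 = 7.434%.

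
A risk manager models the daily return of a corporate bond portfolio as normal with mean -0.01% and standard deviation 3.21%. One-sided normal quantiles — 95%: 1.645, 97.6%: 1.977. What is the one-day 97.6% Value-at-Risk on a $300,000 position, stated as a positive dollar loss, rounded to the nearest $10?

$19,070

VaR = −μ + z·σ = −(-0.01%) + 1.977 × 3.21% = 6.356%.
On $300,000: 0.06356 × $300,000 = $19,068.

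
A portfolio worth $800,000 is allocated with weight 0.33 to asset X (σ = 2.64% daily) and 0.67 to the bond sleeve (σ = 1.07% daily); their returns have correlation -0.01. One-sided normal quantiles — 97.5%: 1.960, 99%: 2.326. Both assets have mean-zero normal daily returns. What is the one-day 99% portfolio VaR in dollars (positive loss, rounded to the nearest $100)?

$20,900

σ_p² = 0.33²·2.64² + 0.67²·1.07² + 2·-0.01·0.33·0.67·2.64·1.07 = 1.2604 (%²).
σ_p = √1.2604 = 1.123%.
VaR = 2.326 × 1.123% = 2.612%; on $800,000 that is $20,896.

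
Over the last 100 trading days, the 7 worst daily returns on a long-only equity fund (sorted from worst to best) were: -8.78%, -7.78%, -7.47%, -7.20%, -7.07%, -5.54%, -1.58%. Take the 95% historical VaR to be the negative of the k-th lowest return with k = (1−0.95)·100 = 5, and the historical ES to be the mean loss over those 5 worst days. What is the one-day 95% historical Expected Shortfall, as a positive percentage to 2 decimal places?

7.66%

The 5 worst returns sum to -38.30%.
ES = −(-38.30%) / 5 = 7.66%.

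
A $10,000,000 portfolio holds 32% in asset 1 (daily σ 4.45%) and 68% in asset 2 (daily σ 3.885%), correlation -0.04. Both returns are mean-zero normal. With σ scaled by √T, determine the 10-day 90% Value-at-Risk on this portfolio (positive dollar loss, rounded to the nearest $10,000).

σ_p = √(0.32²·4.45² + 0.68²·3.885² + 2·-0.04·0.32·0.68·4.45·3.885) = 2.951%.
σ_{10d} = 2.951% × √10 = 9.332%.
z(90%) = 1.282.
VaR = 1.282 × 9.332% = 11.964%; on $10,000,000 that is $1,196,400.

$1,200,000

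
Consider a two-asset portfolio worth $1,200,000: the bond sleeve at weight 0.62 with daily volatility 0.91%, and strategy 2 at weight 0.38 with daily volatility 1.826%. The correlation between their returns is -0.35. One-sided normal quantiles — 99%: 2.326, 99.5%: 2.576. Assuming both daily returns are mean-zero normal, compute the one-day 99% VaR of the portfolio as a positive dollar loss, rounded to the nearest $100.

σ_p² = 0.62²·0.91² + 0.38²·1.826² + 2·-0.35·0.62·0.38·0.91·1.826 = 0.5258 (%²).
σ_p = √0.5258 = 0.725%.
VaR = 2.326 × 0.725% = 1.686%; on $1,200,000 that is $20,232.

$20,200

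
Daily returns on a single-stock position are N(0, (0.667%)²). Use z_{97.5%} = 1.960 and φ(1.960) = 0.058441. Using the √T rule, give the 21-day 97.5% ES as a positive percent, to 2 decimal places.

σ_{21d} = 0.667% × √21 = 3.057%.
ES multiplier = φ(z)/(1−α) = 0.058441/0.025 = 2.338.
ES = 3.057% × 2.338 = 7.147%.

7.15%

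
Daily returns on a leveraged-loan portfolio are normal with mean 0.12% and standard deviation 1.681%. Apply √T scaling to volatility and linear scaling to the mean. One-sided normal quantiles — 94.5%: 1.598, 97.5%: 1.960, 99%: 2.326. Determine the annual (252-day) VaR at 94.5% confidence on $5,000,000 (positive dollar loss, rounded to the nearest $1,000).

$620,000

σ_{252d} = 1.681% × √252 = 26.685%; μ_{252d} = 252 × 0.12% = 30.240%.
VaR = −(30.240%) + 1.598 × 26.685% = 12.403%.
On $5,000,000: 0.12403 × $5,000,000 = $620,150.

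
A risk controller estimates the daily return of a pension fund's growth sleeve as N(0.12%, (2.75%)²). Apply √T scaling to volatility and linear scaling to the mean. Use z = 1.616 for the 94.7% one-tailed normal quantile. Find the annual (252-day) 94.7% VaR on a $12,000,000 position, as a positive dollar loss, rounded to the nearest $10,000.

σ_{252d} = 2.75% × √252 = 43.655%; μ_{252d} = 252 × 0.12% = 30.240%.
VaR = −(30.240%) + 1.616 × 43.655% = 40.306%.
On $12,000,000: 0.40306 × $12,000,000 = $4,836,720.

$4,840,000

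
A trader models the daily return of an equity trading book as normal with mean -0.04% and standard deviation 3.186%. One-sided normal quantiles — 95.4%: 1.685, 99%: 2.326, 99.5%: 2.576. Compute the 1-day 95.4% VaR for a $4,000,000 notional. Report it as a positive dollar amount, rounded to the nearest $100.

$216,300

VaR = −μ + z·σ = −(-0.04%) + 1.685 × 3.186% = 5.408%.
On $4,000,000: 0.05408 × $4,000,000 = $216,320.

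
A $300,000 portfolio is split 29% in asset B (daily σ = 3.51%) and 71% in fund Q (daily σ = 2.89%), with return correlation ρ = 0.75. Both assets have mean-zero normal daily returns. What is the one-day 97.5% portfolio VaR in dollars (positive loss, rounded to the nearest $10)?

σ_p² = 0.29²·3.51² + 0.71²·2.89² + 2·0.75·0.29·0.71·3.51·2.89 = 8.3794 (%²).
σ_p = √8.3794 = 2.895%.
At 97.5%, z = 1.960.
VaR = 1.960 × 2.895% = 5.674%; on $300,000 that is $17,022.

$17,020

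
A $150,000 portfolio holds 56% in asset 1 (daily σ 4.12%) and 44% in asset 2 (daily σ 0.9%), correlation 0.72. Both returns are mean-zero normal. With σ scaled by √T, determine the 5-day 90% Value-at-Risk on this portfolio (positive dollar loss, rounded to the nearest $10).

$11,210

σ_p = √(0.56²·4.12² + 0.44²·0.9² + 2·0.72·0.56·0.44·4.12·0.9) = 2.607%.
σ_{5d} = 2.607% × √5 = 5.829%.
z(90%) = 1.282.
VaR = 1.282 × 5.829% = 7.473%; on $150,000 that is $11,210.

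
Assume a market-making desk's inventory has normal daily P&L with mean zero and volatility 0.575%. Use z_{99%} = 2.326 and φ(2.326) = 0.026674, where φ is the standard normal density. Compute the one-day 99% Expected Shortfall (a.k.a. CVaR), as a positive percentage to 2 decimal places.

Tail multiplier: φ(z)/(1−α) = 0.026674 / 0.01 = 2.667.
ES = 0.575% × 2.667 = 1.534%.

1.53%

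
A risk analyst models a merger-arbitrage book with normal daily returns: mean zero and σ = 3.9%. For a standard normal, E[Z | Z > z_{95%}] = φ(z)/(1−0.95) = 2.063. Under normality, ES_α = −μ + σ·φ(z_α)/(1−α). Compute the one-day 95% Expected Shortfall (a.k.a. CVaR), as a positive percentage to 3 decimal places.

8.046%

ES = 3.9% × 2.063 = 8.046%.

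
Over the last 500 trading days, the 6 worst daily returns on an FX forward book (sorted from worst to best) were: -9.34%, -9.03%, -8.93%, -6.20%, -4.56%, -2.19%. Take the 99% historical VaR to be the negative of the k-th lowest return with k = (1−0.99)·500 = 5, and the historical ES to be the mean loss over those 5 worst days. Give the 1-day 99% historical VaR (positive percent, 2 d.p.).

4.56%

k = 5; the 5th lowest return is -4.56%, so VaR = 4.56%.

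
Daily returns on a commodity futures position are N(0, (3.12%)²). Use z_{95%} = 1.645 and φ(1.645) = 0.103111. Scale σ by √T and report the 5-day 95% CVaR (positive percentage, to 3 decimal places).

14.387%

σ_{5d} = 3.12% × √5 = 6.977%.
ES multiplier = φ(z)/(1−α) = 0.103111/0.05 = 2.062.
ES = 6.977% × 2.062 = 14.387%.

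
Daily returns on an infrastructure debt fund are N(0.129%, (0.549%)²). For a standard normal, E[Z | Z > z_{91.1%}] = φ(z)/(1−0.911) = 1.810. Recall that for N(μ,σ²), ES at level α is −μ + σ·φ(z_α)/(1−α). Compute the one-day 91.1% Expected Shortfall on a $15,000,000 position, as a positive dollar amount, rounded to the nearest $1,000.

ES = −(0.129%) + 0.549% × 1.810 = 0.865%.
On $15,000,000: 0.00865 × $15,000,000 = $129,750.

$130,000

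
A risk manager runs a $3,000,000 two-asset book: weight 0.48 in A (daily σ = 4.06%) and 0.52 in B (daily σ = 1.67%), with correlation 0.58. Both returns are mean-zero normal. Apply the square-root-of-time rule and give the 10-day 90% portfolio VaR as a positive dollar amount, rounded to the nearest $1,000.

σ_p = √(0.48²·4.06² + 0.52²·1.67² + 2·0.58·0.48·0.52·4.06·1.67) = 2.552%.
σ_{10d} = 2.552% × √10 = 8.070%.
z(90%) = 1.282.
VaR = 1.282 × 8.070% = 10.346%; on $3,000,000 that is $310,380.

$310,000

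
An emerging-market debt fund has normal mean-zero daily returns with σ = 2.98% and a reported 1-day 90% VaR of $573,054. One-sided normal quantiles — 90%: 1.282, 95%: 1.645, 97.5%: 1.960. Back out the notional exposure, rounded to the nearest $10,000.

$15,000,000

VaR as a fraction of value: z·σ = 1.282 × 2.98% = 3.82036%.
Position = $573,054 / 0.0382036 = $15,000,000.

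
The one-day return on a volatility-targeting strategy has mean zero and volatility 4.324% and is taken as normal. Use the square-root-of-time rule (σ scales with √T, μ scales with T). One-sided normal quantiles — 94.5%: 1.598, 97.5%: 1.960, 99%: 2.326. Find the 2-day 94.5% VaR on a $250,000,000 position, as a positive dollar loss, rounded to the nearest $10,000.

σ_{2d} = 4.324% × √2 = 6.115%.
VaR = 1.598 × 6.115% = 9.772%.
On $250,000,000: 0.09772 × $250,000,000 = $24,430,000.

$24,430,000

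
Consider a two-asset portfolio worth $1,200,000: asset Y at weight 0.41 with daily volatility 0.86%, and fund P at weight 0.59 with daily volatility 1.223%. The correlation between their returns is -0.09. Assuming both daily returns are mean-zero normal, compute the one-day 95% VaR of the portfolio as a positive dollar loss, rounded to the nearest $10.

σ_p² = 0.41²·0.86² + 0.59²·1.223² + 2·-0.09·0.41·0.59·0.86·1.223 = 0.5992 (%²).
σ_p = √0.5992 = 0.774%.
At 95%, z = 1.645.
VaR = 1.645 × 0.774% = 1.273%; on $1,200,000 that is $15,276.

$15,280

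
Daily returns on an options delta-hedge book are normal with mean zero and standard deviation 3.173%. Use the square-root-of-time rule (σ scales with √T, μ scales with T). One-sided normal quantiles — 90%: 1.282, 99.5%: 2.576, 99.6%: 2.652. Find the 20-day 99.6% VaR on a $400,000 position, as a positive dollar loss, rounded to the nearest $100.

$150,500

σ_{20d} = 3.173% × √20 = 14.190%.
VaR = 2.652 × 14.190% = 37.632%.
On $400,000: 0.37632 × $400,000 = $150,528.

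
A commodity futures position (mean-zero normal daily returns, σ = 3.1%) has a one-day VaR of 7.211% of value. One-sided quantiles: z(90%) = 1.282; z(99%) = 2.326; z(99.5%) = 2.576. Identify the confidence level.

Implied z = VaR/σ = 7.211 / 3.1 = 2.326.
This matches z(99%) = 2.326.

99%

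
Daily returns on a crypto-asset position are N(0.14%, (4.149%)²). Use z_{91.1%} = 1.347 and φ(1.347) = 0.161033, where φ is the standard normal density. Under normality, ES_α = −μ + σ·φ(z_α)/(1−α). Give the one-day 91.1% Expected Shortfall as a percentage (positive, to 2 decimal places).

Tail multiplier: φ(z)/(1−α) = 0.161033 / 0.089 = 1.809.
ES = −(0.14%) + 4.149% × 1.809 = 7.366%.

7.37%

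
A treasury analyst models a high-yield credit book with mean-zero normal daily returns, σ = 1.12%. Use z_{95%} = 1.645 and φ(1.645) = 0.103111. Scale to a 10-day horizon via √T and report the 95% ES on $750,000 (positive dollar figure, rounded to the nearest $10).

$54,780

σ_{10d} = 1.12% × √10 = 3.542%.
ES multiplier = φ(z)/(1−α) = 0.103111/0.05 = 2.062.
ES = 3.542% × 2.062 = 7.304%; on $750,000: $54,780.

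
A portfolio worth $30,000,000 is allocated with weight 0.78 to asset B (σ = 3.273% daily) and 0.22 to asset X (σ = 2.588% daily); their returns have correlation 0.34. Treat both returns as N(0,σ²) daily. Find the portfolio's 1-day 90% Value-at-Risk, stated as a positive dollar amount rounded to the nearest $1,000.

σ_p² = 0.78²·3.273² + 0.22²·2.588² + 2·0.34·0.78·0.22·3.273·2.588 = 7.8301 (%²).
σ_p = √7.8301 = 2.798%.
At 90%, z = 1.282.
VaR = 1.282 × 2.798% = 3.587%; on $30,000,000 that is $1,076,100.

$1,076,000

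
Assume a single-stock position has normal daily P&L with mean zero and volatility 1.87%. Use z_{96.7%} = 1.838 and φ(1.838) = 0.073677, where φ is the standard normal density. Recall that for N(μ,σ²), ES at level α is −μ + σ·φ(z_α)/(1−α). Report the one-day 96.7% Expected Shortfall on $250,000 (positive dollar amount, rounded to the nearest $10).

$10,440

Tail multiplier: φ(z)/(1−α) = 0.073677 / 0.033 = 2.233.
ES = 1.87% × 2.233 = 4.176%.
On $250,000: 0.04176 × $250,000 = $10,440.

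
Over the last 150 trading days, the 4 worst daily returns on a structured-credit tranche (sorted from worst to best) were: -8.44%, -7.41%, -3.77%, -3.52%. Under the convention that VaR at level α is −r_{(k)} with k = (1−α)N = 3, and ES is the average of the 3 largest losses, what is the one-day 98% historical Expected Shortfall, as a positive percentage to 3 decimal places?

The 3 worst returns sum to -19.62%.
ES = −(-19.62%) / 3 = 6.54% ≈ 6.540%.

6.540%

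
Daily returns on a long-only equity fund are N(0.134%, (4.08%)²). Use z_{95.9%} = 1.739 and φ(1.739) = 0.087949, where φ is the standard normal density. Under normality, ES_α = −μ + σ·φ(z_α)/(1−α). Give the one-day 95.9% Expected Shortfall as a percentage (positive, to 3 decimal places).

8.618%

Tail multiplier: φ(z)/(1−α) = 0.087949 / 0.041 = 2.145.
ES = −(0.134%) + 4.08% × 2.145 = 8.618%.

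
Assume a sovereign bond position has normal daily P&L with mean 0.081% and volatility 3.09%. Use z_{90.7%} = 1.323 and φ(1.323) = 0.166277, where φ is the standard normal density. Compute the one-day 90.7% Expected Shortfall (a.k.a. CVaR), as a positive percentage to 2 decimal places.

5.44%

Tail multiplier: φ(z)/(1−α) = 0.166277 / 0.093 = 1.788.
ES = −(0.081%) + 3.09% × 1.788 = 5.444%.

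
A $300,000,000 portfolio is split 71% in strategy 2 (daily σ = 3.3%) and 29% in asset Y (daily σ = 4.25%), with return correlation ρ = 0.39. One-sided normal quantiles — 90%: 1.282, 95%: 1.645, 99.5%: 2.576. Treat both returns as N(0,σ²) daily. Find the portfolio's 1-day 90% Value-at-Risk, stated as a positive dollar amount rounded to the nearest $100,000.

$11,700,000

σ_p² = 0.71²·3.3² + 0.29²·4.25² + 2·0.39·0.71·0.29·3.3·4.25 = 9.2611 (%²).
σ_p = √9.2611 = 3.043%.
VaR = 1.282 × 3.043% = 3.901%; on $300,000,000 that is $11,703,000.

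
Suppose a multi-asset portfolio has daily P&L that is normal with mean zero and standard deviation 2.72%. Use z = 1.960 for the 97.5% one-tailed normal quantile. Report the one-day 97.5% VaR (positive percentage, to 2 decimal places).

5.33%

VaR = z·σ = 1.960 × 2.72% = 5.331%.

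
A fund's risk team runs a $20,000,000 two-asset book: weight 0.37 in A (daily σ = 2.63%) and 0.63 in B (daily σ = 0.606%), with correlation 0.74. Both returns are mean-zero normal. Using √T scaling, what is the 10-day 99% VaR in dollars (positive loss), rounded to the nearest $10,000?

σ_p = √(0.37²·2.63² + 0.63²·0.606² + 2·0.74·0.37·0.63·2.63·0.606) = 1.282%.
σ_{10d} = 1.282% × √10 = 4.054%.
z(99%) = 2.326.
VaR = 2.326 × 4.054% = 9.430%; on $20,000,000 that is $1,886,000.

$1,890,000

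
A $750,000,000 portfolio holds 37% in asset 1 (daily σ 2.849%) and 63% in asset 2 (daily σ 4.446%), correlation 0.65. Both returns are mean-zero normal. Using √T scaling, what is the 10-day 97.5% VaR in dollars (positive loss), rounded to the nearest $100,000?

σ_p = √(0.37²·2.849² + 0.63²·4.446² + 2·0.65·0.37·0.63·2.849·4.446) = 3.577%.
σ_{10d} = 3.577% × √10 = 11.311%.
z(97.5%) = 1.960.
VaR = 1.960 × 11.311% = 22.170%; on $750,000,000 that is $166,275,000.

$166,300,000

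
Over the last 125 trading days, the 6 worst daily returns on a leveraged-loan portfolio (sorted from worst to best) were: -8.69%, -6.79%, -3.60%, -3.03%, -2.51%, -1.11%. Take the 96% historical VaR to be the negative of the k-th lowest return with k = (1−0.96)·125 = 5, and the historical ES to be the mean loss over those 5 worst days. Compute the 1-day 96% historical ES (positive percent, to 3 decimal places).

The 5 worst returns sum to -24.62%.
ES = −(-24.62%) / 5 = 4.924%.

4.924%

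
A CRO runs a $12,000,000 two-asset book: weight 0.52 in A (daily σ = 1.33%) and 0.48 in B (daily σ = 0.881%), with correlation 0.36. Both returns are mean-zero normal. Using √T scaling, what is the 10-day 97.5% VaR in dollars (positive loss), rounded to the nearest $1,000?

σ_p = √(0.52²·1.33² + 0.48²·0.881² + 2·0.36·0.52·0.48·1.33·0.881) = 0.932%.
σ_{10d} = 0.932% × √10 = 2.947%.
z(97.5%) = 1.960.
VaR = 1.960 × 2.947% = 5.776%; on $12,000,000 that is $693,120.

$693,000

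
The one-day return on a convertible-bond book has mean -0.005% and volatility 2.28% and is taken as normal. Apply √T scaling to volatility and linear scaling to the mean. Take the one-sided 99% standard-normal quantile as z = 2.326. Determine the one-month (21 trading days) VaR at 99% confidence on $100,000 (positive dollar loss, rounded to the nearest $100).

σ_{21d} = 2.28% × √21 = 10.448%; μ_{21d} = 21 × -0.005% = -0.105%.
VaR = −(-0.105%) + 2.326 × 10.448% = 24.407%.
On $100,000: 0.24407 × $100,000 = $24,407.

$24,400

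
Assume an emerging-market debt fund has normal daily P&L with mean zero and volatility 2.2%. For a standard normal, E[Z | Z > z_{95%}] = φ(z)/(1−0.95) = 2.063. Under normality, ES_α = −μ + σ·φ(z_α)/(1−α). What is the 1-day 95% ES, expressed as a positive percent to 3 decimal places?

ES = 2.2% × 2.063 = 4.539%.

4.539%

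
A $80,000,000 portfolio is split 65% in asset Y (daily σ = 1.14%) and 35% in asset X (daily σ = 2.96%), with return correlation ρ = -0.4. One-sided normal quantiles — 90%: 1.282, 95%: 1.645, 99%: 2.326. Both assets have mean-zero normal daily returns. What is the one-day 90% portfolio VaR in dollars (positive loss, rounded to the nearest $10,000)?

σ_p² = 0.65²·1.14² + 0.35²·2.96² + 2·-0.4·0.65·0.35·1.14·2.96 = 1.0082 (%²).
σ_p = √1.0082 = 1.004%.
VaR = 1.282 × 1.004% = 1.287%; on $80,000,000 that is $1,029,600.

$1,030,000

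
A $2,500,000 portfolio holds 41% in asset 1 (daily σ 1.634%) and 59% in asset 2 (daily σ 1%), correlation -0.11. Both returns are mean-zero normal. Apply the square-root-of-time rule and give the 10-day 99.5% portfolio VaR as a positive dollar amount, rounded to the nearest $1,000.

σ_p = √(0.41²·1.634² + 0.59²·1² + 2·-0.11·0.41·0.59·1.634·1) = 0.843%.
σ_{10d} = 0.843% × √10 = 2.666%.
z(99.5%) = 2.576.
VaR = 2.576 × 2.666% = 6.868%; on $2,500,000 that is $171,700.

$172,000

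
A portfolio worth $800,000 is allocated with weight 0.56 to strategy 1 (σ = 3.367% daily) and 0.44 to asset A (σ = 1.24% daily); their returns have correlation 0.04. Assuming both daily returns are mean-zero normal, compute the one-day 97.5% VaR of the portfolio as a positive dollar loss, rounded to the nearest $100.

$31,100

σ_p² = 0.56²·3.367² + 0.44²·1.24² + 2·0.04·0.56·0.44·3.367·1.24 = 3.9352 (%²).
σ_p = √3.9352 = 1.984%.
At 97.5%, z = 1.960.
VaR = 1.960 × 1.984% = 3.889%; on $800,000 that is $31,112.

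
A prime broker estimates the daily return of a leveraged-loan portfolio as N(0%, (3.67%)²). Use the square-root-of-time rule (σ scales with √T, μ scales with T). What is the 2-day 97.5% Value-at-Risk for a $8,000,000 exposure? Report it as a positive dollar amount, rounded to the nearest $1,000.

At 97.5%, z = 1.960.
σ_{2d} = 3.67% × √2 = 5.190%.
VaR = 1.960 × 5.190% = 10.172%.
On $8,000,000: 0.10172 × $8,000,000 = $813,760.

$814,000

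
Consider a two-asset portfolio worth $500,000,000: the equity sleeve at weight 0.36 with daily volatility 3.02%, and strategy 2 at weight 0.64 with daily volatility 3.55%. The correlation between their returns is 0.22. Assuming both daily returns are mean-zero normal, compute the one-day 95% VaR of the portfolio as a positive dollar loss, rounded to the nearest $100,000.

$22,400,000

σ_p² = 0.36²·3.02² + 0.64²·3.55² + 2·0.22·0.36·0.64·3.02·3.55 = 7.4308 (%²).
σ_p = √7.4308 = 2.726%.
At 95%, z = 1.645.
VaR = 1.645 × 2.726% = 4.484%; on $500,000,000 that is $22,420,000.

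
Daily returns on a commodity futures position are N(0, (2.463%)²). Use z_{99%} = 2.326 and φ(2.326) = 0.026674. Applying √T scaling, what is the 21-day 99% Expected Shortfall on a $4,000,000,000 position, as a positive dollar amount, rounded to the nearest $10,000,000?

$1,200,000,000

σ_{21d} = 2.463% × √21 = 11.287%.
ES multiplier = φ(z)/(1−α) = 0.026674/0.01 = 2.667.
ES = 11.287% × 2.667 = 30.102%; on $4,000,000,000: $1,204,080,000.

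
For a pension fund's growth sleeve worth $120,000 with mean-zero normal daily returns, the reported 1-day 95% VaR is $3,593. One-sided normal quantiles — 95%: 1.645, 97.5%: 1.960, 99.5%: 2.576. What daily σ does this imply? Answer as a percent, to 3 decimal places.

VaR as a fraction: $3,593 / $120,000 = 2.994%.
σ = VaR / z = 2.994% / 1.645 = 1.820%.

1.820%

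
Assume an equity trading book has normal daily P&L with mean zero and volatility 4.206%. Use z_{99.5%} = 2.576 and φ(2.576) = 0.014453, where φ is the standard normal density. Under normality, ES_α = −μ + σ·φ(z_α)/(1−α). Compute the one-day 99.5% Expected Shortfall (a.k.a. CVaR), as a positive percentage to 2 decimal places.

Tail multiplier: φ(z)/(1−α) = 0.014453 / 0.005 = 2.891.
ES = 4.206% × 2.891 = 12.160%.

12.16%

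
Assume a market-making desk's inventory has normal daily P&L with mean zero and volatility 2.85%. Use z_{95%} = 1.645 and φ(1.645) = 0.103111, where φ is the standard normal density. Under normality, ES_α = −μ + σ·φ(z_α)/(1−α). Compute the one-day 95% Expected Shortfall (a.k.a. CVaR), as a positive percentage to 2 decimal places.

Tail multiplier: φ(z)/(1−α) = 0.103111 / 0.05 = 2.062.
ES = 2.85% × 2.062 = 5.877%.

5.88%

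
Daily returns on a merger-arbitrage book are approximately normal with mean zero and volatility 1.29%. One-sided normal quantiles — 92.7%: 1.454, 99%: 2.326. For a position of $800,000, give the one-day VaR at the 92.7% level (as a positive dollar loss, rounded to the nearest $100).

VaR = z·σ = 1.454 × 1.29% = 1.876%.
On $800,000: 0.01876 × $800,000 = $15,008.

$15,000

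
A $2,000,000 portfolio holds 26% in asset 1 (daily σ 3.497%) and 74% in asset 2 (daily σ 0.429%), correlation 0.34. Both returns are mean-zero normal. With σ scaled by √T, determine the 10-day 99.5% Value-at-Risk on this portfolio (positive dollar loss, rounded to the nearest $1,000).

$173,000

σ_p = √(0.26²·3.497² + 0.74²·0.429² + 2·0.34·0.26·0.74·3.497·0.429) = 1.060%.
σ_{10d} = 1.060% × √10 = 3.352%.
z(99.5%) = 2.576.
VaR = 2.576 × 3.352% = 8.635%; on $2,000,000 that is $172,700.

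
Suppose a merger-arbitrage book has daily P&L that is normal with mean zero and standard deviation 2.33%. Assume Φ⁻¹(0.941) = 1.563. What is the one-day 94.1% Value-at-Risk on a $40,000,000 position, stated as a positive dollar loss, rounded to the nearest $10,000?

$1,460,000

VaR = z·σ = 1.563 × 2.33% = 3.642%.
On $40,000,000: 0.03642 × $40,000,000 = $1,456,800.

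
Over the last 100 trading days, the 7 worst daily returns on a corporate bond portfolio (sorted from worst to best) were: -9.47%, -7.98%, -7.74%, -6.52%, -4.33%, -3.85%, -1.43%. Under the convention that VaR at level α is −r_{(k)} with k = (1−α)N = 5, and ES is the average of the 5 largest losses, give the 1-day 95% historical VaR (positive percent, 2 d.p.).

k = 5; the 5th lowest return is -4.33%, so VaR = 4.33%.

4.33%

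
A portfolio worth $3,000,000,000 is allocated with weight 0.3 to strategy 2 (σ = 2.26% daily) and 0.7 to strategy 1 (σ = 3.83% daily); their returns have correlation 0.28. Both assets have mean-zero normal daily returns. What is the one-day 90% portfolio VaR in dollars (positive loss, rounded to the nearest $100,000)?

$113,200,000

σ_p² = 0.3²·2.26² + 0.7²·3.83² + 2·0.28·0.3·0.7·2.26·3.83 = 8.6654 (%²).
σ_p = √8.6654 = 2.944%.
At 90%, z = 1.282.
VaR = 1.282 × 2.944% = 3.774%; on $3,000,000,000 that is $113,220,000.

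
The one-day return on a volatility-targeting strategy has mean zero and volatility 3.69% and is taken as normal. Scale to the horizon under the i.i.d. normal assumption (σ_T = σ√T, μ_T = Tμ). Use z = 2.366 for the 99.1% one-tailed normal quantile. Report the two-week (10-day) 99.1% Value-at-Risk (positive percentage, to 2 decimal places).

σ_{10d} = 3.69% × √10 = 11.669%.
VaR = 2.366 × 11.669% = 27.609%.

27.61%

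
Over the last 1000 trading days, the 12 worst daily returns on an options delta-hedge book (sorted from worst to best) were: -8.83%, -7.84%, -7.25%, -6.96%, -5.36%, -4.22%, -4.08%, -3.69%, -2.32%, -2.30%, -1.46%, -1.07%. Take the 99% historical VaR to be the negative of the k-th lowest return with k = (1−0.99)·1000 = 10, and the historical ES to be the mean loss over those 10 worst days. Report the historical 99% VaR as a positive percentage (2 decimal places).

2.30%

k = 10; the 10th lowest return is -2.30%, so VaR = 2.30%.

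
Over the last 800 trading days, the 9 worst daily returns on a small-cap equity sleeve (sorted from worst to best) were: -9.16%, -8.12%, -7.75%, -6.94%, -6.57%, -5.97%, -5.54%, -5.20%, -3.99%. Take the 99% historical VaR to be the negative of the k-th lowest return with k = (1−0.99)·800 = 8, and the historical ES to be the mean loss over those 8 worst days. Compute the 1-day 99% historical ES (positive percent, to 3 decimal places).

6.906%

The 8 worst returns sum to -55.25%.
ES = −(-55.25%) / 8 = 6.90625% ≈ 6.906%.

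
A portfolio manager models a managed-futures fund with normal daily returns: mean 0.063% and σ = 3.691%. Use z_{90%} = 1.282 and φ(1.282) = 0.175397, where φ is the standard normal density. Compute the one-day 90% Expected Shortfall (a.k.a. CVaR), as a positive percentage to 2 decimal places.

Tail multiplier: φ(z)/(1−α) = 0.175397 / 0.1 = 1.754.
ES = −(0.063%) + 3.691% × 1.754 = 6.411%.

6.41%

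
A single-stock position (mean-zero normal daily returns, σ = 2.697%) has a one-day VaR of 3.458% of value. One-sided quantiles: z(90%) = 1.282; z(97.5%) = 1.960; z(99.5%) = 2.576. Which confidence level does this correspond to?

90%

Implied z = VaR/σ = 3.458 / 2.697 = 1.282.
This matches z(90%) = 1.282.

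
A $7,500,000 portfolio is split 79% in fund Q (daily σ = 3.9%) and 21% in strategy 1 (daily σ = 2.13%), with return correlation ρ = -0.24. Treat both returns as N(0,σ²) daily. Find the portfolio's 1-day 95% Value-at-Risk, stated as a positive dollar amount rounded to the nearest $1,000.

$371,000

σ_p² = 0.79²·3.9² + 0.21²·2.13² + 2·-0.24·0.79·0.21·3.9·2.13 = 9.0311 (%²).
σ_p = √9.0311 = 3.005%.
At 95%, z = 1.645.
VaR = 1.645 × 3.005% = 4.943%; on $7,500,000 that is $370,725.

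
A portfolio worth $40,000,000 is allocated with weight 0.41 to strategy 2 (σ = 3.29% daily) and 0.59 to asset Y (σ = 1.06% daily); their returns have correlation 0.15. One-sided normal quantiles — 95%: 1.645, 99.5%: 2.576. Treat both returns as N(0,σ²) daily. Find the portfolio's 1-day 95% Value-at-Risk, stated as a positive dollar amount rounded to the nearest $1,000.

σ_p² = 0.41²·3.29² + 0.59²·1.06² + 2·0.15·0.41·0.59·3.29·1.06 = 2.4637 (%²).
σ_p = √2.4637 = 1.570%.
VaR = 1.645 × 1.570% = 2.583%; on $40,000,000 that is $1,033,200.

$1,033,000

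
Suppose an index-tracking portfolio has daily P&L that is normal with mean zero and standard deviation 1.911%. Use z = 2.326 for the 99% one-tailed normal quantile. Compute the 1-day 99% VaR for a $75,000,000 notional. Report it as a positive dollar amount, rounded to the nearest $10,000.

VaR = z·σ = 2.326 × 1.911% = 4.445%.
On $75,000,000: 0.04445 × $75,000,000 = $3,333,750.

$3,330,000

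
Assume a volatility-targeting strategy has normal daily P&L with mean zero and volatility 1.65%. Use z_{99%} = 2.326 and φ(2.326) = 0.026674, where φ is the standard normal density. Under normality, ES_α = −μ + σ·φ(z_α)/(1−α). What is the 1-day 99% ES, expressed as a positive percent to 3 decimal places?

Tail multiplier: φ(z)/(1−α) = 0.026674 / 0.01 = 2.667.
ES = 1.65% × 2.667 = 4.401%.

4.401%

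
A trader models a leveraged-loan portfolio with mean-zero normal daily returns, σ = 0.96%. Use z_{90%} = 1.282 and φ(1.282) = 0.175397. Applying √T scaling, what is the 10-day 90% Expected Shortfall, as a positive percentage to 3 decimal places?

σ_{10d} = 0.96% × √10 = 3.036%.
ES multiplier = φ(z)/(1−α) = 0.175397/0.1 = 1.754.
ES = 3.036% × 1.754 = 5.325%.

5.325%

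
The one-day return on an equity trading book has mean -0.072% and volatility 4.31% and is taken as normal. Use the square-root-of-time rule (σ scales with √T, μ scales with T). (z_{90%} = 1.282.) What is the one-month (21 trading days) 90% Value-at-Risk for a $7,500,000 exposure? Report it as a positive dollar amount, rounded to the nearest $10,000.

σ_{21d} = 4.31% × √21 = 19.751%; μ_{21d} = 21 × -0.072% = -1.512%.
VaR = −(-1.512%) + 1.282 × 19.751% = 26.833%.
On $7,500,000: 0.26833 × $7,500,000 = $2,012,475.

$2,010,000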